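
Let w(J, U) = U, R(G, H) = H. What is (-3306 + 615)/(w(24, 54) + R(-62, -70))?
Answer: 2691/16 ≈ 168.19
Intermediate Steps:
(-3306 + 615)/(w(24, 54) + R(-62, -70)) = (-3306 + 615)/(54 - 70) = -2691/(-16) = -2691*(-1/16) = 2691/16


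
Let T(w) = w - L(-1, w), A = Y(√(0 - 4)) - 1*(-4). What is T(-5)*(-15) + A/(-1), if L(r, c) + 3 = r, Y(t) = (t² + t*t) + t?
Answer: 19 - 2*I ≈ 19.0 - 2.0*I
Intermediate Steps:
Y(t) = t + 2*t² (Y(t) = (t² + t²) + t = 2*t² + t = t + 2*t²)
L(r, c) = -3 + r
A = 4 + 2*I*(1 + 4*I) (A = √(0 - 4)*(1 + 2*√(0 - 4)) - 1*(-4) = √(-4)*(1 + 2*√(-4)) + 4 = (2*I)*(1 + 2*(2*I)) + 4 = (2*I)*(1 + 4*I) + 4 = 2*I*(1 + 4*I) + 4 = 4 + 2*I*(1 + 4*I) ≈ -4.0 + 2.0*I)
T(w) = 4 + w (T(w) = w - (-3 - 1) = w - 1*(-4) = w + 4 = 4 + w)
T(-5)*(-15) + A/(-1) = (4 - 5)*(-15) + (-4 + 2*I)/(-1) = -1*(-15) + (-4 + 2*I)*(-1) = 15 + (4 - 2*I) = 19 - 2*I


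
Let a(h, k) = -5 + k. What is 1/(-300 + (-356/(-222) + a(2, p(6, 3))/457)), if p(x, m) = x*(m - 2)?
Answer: -50727/15136643 ≈ -0.0033513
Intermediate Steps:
p(x, m) = x*(-2 + m)
1/(-300 + (-356/(-222) + a(2, p(6, 3))/457)) = 1/(-300 + (-356/(-222) + (-5 + 6*(-2 + 3))/457)) = 1/(-300 + (-356*(-1/222) + (-5 + 6*1)*(1/457))) = 1/(-300 + (178/111 + (-5 + 6)*(1/457))) = 1/(-300 + (178/111 + 1*(1/457))) = 1/(-300 + (178/111 + 1/457)) = 1/(-300 + 81457/50727) = 1/(-15136643/50727) = -50727/15136643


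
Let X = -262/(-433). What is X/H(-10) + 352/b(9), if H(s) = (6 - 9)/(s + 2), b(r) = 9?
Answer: 158704/3897 ≈ 40.725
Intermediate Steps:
X = 262/433 (X = -262*(-1/433) = 262/433 ≈ 0.60508)
H(s) = -3/(2 + s)
X/H(-10) + 352/b(9) = 262/(433*((-3/(2 - 10)))) + 352/9 = 262/(433*((-3/(-8)))) + 352*(⅑) = 262/(433*((-3*(-⅛)))) + 352/9 = 262/(433*(3/8)) + 352/9 = (262/433)*(8/3) + 352/9 = 2096/1299 + 352/9 = 158704/3897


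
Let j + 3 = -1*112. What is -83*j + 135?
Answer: 9680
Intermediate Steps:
j = -115 (j = -3 - 1*112 = -3 - 112 = -115)
-83*j + 135 = -83*(-115) + 135 = 9545 + 135 = 9680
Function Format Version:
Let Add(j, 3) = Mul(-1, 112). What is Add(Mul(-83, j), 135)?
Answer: 9680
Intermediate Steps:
j = -115 (j = Add(-3, Mul(-1, 112)) = Add(-3, -112) = -115)
Add(Mul(-83, j), 135) = Add(Mul(-83, -115), 135) = Add(9545, 135) = 9680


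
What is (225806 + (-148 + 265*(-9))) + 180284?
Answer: 403557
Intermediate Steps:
(225806 + (-148 + 265*(-9))) + 180284 = (225806 + (-148 - 2385)) + 180284 = (225806 - 2533) + 180284 = 223273 + 180284 = 403557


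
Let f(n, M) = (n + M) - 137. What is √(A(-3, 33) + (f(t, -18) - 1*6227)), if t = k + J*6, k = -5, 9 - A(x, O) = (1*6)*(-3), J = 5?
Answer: I*√6330 ≈ 79.561*I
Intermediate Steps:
A(x, O) = 27 (A(x, O) = 9 - 1*6*(-3) = 9 - 6*(-3) = 9 - 1*(-18) = 9 + 18 = 27)
t = 25 (t = -5 + 5*6 = -5 + 30 = 25)
f(n, M) = -137 + M + n (f(n, M) = (M + n) - 137 = -137 + M + n)
√(A(-3, 33) + (f(t, -18) - 1*6227)) = √(27 + ((-137 - 18 + 25) - 1*6227)) = √(27 + (-130 - 6227)) = √(27 - 6357) = √(-6330) = I*√6330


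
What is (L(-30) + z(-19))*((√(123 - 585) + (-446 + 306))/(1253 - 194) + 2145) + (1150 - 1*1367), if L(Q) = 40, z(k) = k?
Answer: 15823304/353 + 7*I*√462/353 ≈ 44825.0 + 0.42623*I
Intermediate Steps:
(L(-30) + z(-19))*((√(123 - 585) + (-446 + 306))/(1253 - 194) + 2145) + (1150 - 1*1367) = (40 - 19)*((√(123 - 585) + (-446 + 306))/(1253 - 194) + 2145) + (1150 - 1*1367) = 21*((√(-462) - 140)/1059 + 2145) + (1150 - 1367) = 21*((I*√462 - 140)*(1/1059) + 2145) - 217 = 21*((-140 + I*√462)*(1/1059) + 2145) - 217 = 21*((-140/1059 + I*√462/1059) + 2145) - 217 = 21*(2271415/1059 + I*√462/1059) - 217 = (15899905/353 + 7*I*√462/353) - 217 = 15823304/353 + 7*I*√462/353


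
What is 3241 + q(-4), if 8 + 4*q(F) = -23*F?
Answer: 3262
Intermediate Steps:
q(F) = -2 - 23*F/4 (q(F) = -2 + (-23*F)/4 = -2 - 23*F/4)
3241 + q(-4) = 3241 + (-2 - 23/4*(-4)) = 3241 + (-2 + 23) = 3241 + 21 = 3262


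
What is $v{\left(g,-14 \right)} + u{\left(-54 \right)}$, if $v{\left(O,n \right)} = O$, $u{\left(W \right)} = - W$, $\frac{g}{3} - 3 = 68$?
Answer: $267$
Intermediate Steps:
$g = 213$ ($g = 9 + 3 \cdot 68 = 9 + 204 = 213$)
$v{\left(g,-14 \right)} + u{\left(-54 \right)} = 213 - -54 = 213 + 54 = 267$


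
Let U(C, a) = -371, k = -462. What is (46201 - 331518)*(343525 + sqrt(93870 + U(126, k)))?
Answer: -98013522425 - 5421023*sqrt(259) ≈ -9.8101e+10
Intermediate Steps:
(46201 - 331518)*(343525 + sqrt(93870 + U(126, k))) = (46201 - 331518)*(343525 + sqrt(93870 - 371)) = -285317*(343525 + sqrt(93499)) = -285317*(343525 + 19*sqrt(259)) = -98013522425 - 5421023*sqrt(259)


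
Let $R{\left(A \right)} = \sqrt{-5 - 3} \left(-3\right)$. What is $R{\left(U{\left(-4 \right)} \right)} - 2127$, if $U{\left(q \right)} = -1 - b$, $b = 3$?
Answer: $-2127 - 6 i \sqrt{2} \approx -2127.0 - 8.4853 i$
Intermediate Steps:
$U{\left(q \right)} = -4$ ($U{\left(q \right)} = -1 - 3 = -4$)
$R{\left(A \right)} = - 6 i \sqrt{2}$ ($R{\left(A \right)} = \sqrt{-8} \left(-3\right) = 2 i \sqrt{2} \left(-3\right) = - 6 i \sqrt{2}$)
$R{\left(U{\left(-4 \right)} \right)} - 2127 = - 6 i \sqrt{2} - 2127 = -2127 - 6 i \sqrt{2}$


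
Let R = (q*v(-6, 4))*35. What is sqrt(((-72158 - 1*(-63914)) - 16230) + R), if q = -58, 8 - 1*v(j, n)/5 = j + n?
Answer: I*sqrt(125974) ≈ 354.93*I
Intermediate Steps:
v(j, n) = 40 - 5*j - 5*n (v(j, n) = 40 - 5*(j + n) = 40 + (-5*j - 5*n) = 40 - 5*j - 5*n)
R = -101500 (R = -58*(40 - 5*(-6) - 5*4)*35 = -58*(40 + 30 - 20)*35 = -58*50*35 = -2900*35 = -101500)
sqrt(((-72158 - 1*(-63914)) - 16230) + R) = sqrt(((-72158 - 1*(-63914)) - 16230) - 101500) = sqrt(((-72158 + 63914) - 16230) - 101500) = sqrt((-8244 - 16230) - 101500) = sqrt(-24474 - 101500) = sqrt(-125974) = I*sqrt(125974)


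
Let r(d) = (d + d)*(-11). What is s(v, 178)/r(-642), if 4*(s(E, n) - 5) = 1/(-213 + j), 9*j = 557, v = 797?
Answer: 27191/76834560 ≈ 0.00035389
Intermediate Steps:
j = 557/9 (j = (1/9)*557 = 557/9 ≈ 61.889)
r(d) = -22*d (r(d) = (2*d)*(-11) = -22*d)
s(E, n) = 27191/5440 (s(E, n) = 5 + 1/(4*(-213 + 557/9)) = 5 + 1/(4*(-1360/9)) = 5 + (1/4)*(-9/1360) = 5 - 9/5440 = 27191/5440)
s(v, 178)/r(-642) = 27191/(5440*((-22*(-642)))) = (27191/5440)/14124 = (27191/5440)*(1/14124) = 27191/76834560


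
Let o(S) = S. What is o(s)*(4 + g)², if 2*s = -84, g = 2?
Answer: -1512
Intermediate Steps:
s = -42 (s = (½)*(-84) = -42)
o(s)*(4 + g)² = -42*(4 + 2)² = -42*6² = -42*36 = -1512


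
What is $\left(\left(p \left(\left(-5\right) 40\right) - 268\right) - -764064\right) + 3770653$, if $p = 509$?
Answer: $4432649$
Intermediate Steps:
$\left(\left(p \left(\left(-5\right) 40\right) - 268\right) - -764064\right) + 3770653 = \left(\left(509 \left(\left(-5\right) 40\right) - 268\right) - -764064\right) + 3770653 = \left(\left(509 \left(-200\right) - 268\right) + 764064\right) + 3770653 = \left(\left(-101800 - 268\right) + 764064\right) + 3770653 = \left(-102068 + 764064\right) + 3770653 = 661996 + 3770653 = 4432649$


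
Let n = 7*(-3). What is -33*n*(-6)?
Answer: -4158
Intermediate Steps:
n = -21
-33*n*(-6) = -33*(-21)*(-6) = 693*(-6) = -4158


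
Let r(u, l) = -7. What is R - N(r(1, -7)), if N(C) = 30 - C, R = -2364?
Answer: -2401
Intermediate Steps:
R - N(r(1, -7)) = -2364 - (30 - 1*(-7)) = -2364 - (30 + 7) = -2364 - 1*37 = -2364 - 37 = -2401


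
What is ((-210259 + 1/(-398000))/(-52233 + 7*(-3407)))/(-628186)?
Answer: -83683082001/19021871606296000 ≈ -4.3993e-6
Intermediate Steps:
((-210259 + 1/(-398000))/(-52233 + 7*(-3407)))/(-628186) = ((-210259 - 1/398000)/(-52233 - 23849))*(-1/628186) = -83683082001/398000/(-76082)*(-1/628186) = -83683082001/398000*(-1/76082)*(-1/628186) = (83683082001/30280636000)*(-1/628186) = -83683082001/19021871606296000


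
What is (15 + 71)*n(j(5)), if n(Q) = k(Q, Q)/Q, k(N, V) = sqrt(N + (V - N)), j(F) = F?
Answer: 86*sqrt(5)/5 ≈ 38.460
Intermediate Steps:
k(N, V) = sqrt(V)
n(Q) = 1/sqrt(Q) (n(Q) = sqrt(Q)/Q = 1/sqrt(Q))
(15 + 71)*n(j(5)) = (15 + 71)/sqrt(5) = 86*(sqrt(5)/5) = 86*sqrt(5)/5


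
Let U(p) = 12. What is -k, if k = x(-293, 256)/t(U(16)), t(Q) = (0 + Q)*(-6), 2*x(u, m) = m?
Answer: 16/9 ≈ 1.7778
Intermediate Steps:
x(u, m) = m/2
t(Q) = -6*Q (t(Q) = Q*(-6) = -6*Q)
k = -16/9 (k = ((1/2)*256)/((-6*12)) = 128/(-72) = 128*(-1/72) = -16/9 ≈ -1.7778)
-k = -1*(-16/9) = 16/9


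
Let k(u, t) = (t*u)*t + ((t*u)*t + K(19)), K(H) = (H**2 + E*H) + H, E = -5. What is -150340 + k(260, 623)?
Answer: 201677025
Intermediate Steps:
K(H) = H**2 - 4*H (K(H) = (H**2 - 5*H) + H = H**2 - 4*H)
k(u, t) = 285 + 2*u*t**2 (k(u, t) = (t*u)*t + ((t*u)*t + 19*(-4 + 19)) = u*t**2 + (u*t**2 + 19*15) = u*t**2 + (u*t**2 + 285) = u*t**2 + (285 + u*t**2) = 285 + 2*u*t**2)
-150340 + k(260, 623) = -150340 + (285 + 2*260*623**2) = -150340 + (285 + 2*260*388129) = -150340 + (285 + 201827080) = -150340 + 201827365 = 201677025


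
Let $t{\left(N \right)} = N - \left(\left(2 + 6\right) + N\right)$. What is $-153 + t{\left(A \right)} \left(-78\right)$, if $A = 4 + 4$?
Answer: $471$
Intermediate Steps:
$A = 8$
$t{\left(N \right)} = -8$ ($t{\left(N \right)} = N - \left(8 + N\right) = -8$)
$-153 + t{\left(A \right)} \left(-78\right) = -153 - -624 = -153 + 624 = 471$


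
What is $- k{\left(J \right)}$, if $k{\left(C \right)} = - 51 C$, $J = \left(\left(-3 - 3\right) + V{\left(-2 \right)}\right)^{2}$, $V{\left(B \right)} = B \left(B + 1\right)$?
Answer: $816$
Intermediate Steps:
$V{\left(B \right)} = B \left(1 + B\right)$
$J = 16$ ($J = \left(\left(-3 - 3\right) - 2 \left(1 - 2\right)\right)^{2} = \left(-6 - -2\right)^{2} = \left(-6 + 2\right)^{2} = \left(-4\right)^{2} = 16$)
$- k{\left(J \right)} = - \left(-51\right) 16 = \left(-1\right) \left(-816\right) = 816$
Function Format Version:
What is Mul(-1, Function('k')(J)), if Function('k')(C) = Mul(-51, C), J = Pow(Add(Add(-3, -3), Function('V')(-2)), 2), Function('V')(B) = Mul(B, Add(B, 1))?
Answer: 816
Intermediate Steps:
Function('V')(B) = Mul(B, Add(1, B))
J = 16 (J = Pow(Add(Add(-3, -3), Mul(-2, Add(1, -2))), 2) = Pow(Add(-6, Mul(-2, -1)), 2) = Pow(Add(-6, 2), 2) = Pow(-4, 2) = 16)
Mul(-1, Function('k')(J)) = Mul(-1, Mul(-51, 16)) = Mul(-1, -816) = 816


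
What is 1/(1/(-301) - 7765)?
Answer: -301/2337266 ≈ -0.00012878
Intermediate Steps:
1/(1/(-301) - 7765) = 1/(-1/301 - 7765) = 1/(-2337266/301) = -301/2337266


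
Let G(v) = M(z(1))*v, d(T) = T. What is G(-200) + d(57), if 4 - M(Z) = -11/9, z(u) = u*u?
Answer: -8887/9 ≈ -987.44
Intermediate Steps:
z(u) = u²
M(Z) = 47/9 (M(Z) = 4 - (-11)/9 = 4 - 1*(-11/9) = 4 + 11/9 = 47/9)
G(v) = 47*v/9
G(-200) + d(57) = (47/9)*(-200) + 57 = -9400/9 + 57 = -8887/9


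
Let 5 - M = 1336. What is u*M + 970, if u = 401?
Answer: -532761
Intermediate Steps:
M = -1331 (M = 5 - 1*1336 = 5 - 1336 = -1331)
u*M + 970 = 401*(-1331) + 970 = -533731 + 970 = -532761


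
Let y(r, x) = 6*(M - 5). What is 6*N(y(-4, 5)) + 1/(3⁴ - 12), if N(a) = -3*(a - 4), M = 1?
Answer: 34777/69 ≈ 504.01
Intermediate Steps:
y(r, x) = -24 (y(r, x) = 6*(1 - 5) = 6*(-4) = -24)
N(a) = 12 - 3*a (N(a) = -3*(-4 + a) = 12 - 3*a)
6*N(y(-4, 5)) + 1/(3⁴ - 12) = 6*(12 - 3*(-24)) + 1/(3⁴ - 12) = 6*(12 + 72) + 1/(81 - 12) = 6*84 + 1/69 = 504 + 1/69 = 34777/69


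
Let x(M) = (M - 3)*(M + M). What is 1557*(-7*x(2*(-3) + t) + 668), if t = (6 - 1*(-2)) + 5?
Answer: 429732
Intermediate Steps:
t = 13 (t = (6 + 2) + 5 = 8 + 5 = 13)
x(M) = 2*M*(-3 + M) (x(M) = (-3 + M)*(2*M) = 2*M*(-3 + M))
1557*(-7*x(2*(-3) + t) + 668) = 1557*(-14*(2*(-3) + 13)*(-3 + (2*(-3) + 13)) + 668) = 1557*(-14*(-6 + 13)*(-3 + (-6 + 13)) + 668) = 1557*(-14*7*(-3 + 7) + 668) = 1557*(-14*7*4 + 668) = 1557*(-7*56 + 668) = 1557*(-392 + 668) = 1557*276 = 429732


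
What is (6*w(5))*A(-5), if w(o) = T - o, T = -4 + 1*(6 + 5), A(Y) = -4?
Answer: -48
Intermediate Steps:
T = 7 (T = -4 + 1*11 = -4 + 11 = 7)
w(o) = 7 - o
(6*w(5))*A(-5) = (6*(7 - 1*5))*(-4) = (6*(7 - 5))*(-4) = (6*2)*(-4) = 12*(-4) = -48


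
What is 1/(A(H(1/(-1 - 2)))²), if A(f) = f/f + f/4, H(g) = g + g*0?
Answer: 144/121 ≈ 1.1901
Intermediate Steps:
H(g) = g (H(g) = g + 0 = g)
A(f) = 1 + f/4 (A(f) = 1 + f*(¼) = 1 + f/4)
1/(A(H(1/(-1 - 2)))²) = 1/((1 + 1/(4*(-1 - 2)))²) = 1/((1 + (¼)/(-3))²) = 1/((1 + (¼)*(-⅓))²) = 1/((1 - 1/12)²) = 1/((11/12)²) = 1/(121/144) = 144/121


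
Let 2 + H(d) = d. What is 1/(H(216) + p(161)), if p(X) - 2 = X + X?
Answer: 1/538 ≈ 0.0018587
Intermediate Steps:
p(X) = 2 + 2*X (p(X) = 2 + (X + X) = 2 + 2*X)
H(d) = -2 + d
1/(H(216) + p(161)) = 1/((-2 + 216) + (2 + 2*161)) = 1/(214 + (2 + 322)) = 1/(214 + 324) = 1/538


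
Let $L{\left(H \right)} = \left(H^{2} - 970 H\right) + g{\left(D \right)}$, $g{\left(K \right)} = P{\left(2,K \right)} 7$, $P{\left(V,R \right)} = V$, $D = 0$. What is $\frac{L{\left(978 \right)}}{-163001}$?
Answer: $- \frac{7838}{163001} \approx -0.048086$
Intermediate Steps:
$g{\left(K \right)} = 14$ ($g{\left(K \right)} = 2 \cdot 7 = 14$)
$L{\left(H \right)} = 14 + H^{2} - 970 H$ ($L{\left(H \right)} = \left(H^{2} - 970 H\right) + 14 = 14 + H^{2} - 970 H$)
$\frac{L{\left(978 \right)}}{-163001} = \frac{14 + 978^{2} - 948660}{-163001} = \left(14 + 956484 - 948660\right) \left(- \frac{1}{163001}\right) = 7838 \left(- \frac{1}{163001}\right) = - \frac{7838}{163001}$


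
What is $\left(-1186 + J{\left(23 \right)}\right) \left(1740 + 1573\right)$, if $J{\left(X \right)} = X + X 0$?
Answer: $-3853019$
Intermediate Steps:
$J{\left(X \right)} = X$ ($J{\left(X \right)} = X + 0 = X$)
$\left(-1186 + J{\left(23 \right)}\right) \left(1740 + 1573\right) = \left(-1186 + 23\right) \left(1740 + 1573\right) = \left(-1163\right) 3313 = -3853019$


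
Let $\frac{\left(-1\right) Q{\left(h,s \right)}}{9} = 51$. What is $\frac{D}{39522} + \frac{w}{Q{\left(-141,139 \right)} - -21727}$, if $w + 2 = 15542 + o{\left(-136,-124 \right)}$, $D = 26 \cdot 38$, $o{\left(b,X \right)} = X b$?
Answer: $\frac{162710459}{105069237} \approx 1.5486$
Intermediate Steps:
$Q{\left(h,s \right)} = -459$ ($Q{\left(h,s \right)} = \left(-9\right) 51 = -459$)
$D = 988$
$w = 32404$ ($w = -2 + \left(15542 - -16864\right) = -2 + \left(15542 + 16864\right) = -2 + 32406 = 32404$)
$\frac{D}{39522} + \frac{w}{Q{\left(-141,139 \right)} - -21727} = \frac{988}{39522} + \frac{32404}{-459 - -21727} = 988 \cdot \frac{1}{39522} + \frac{32404}{-459 + 21727} = \frac{494}{19761} + \frac{32404}{21268} = \frac{494}{19761} + 32404 \cdot \frac{1}{21268} = \frac{494}{19761} + \frac{8101}{5317} = \frac{162710459}{105069237}$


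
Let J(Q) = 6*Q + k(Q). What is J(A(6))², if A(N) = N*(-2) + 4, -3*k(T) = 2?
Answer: 21316/9 ≈ 2368.4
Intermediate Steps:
k(T) = -⅔ (k(T) = -⅓*2 = -⅔)
A(N) = 4 - 2*N (A(N) = -2*N + 4 = 4 - 2*N)
J(Q) = -⅔ + 6*Q (J(Q) = 6*Q - ⅔ = -⅔ + 6*Q)
J(A(6))² = (-⅔ + 6*(4 - 2*6))² = (-⅔ + 6*(4 - 12))² = (-⅔ + 6*(-8))² = (-⅔ - 48)² = (-146/3)² = 21316/9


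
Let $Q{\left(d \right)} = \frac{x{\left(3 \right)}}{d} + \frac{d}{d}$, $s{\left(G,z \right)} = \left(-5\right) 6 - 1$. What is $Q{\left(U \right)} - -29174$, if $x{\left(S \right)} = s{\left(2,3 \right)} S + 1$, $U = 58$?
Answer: $\frac{846029}{29} \approx 29173.0$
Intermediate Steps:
$s{\left(G,z \right)} = -31$ ($s{\left(G,z \right)} = -30 - 1 = -31$)
$x{\left(S \right)} = 1 - 31 S$ ($x{\left(S \right)} = - 31 S + 1 = 1 - 31 S$)
$Q{\left(d \right)} = 1 - \frac{92}{d}$ ($Q{\left(d \right)} = \frac{1 - 93}{d} + \frac{d}{d} = \frac{1 - 93}{d} + 1 = - \frac{92}{d} + 1 = 1 - \frac{92}{d}$)
$Q{\left(U \right)} - -29174 = \frac{-92 + 58}{58} - -29174 = \frac{1}{58} \left(-34\right) + 29174 = - \frac{17}{29} + 29174 = \frac{846029}{29}$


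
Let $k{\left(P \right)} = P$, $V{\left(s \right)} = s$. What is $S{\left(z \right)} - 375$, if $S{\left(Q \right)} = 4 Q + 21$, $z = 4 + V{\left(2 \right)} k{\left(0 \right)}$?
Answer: $-338$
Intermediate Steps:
$z = 4$ ($z = 4 + 2 \cdot 0 = 4 + 0 = 4$)
$S{\left(Q \right)} = 21 + 4 Q$
$S{\left(z \right)} - 375 = \left(21 + 4 \cdot 4\right) - 375 = \left(21 + 16\right) - 375 = 37 - 375 = -338$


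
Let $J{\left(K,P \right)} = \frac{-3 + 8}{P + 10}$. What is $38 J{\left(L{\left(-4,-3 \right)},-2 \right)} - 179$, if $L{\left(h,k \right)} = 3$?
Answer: $- \frac{621}{4} \approx -155.25$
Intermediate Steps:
$J{\left(K,P \right)} = \frac{5}{10 + P}$
$38 J{\left(L{\left(-4,-3 \right)},-2 \right)} - 179 = 38 \frac{5}{10 - 2} - 179 = 38 \cdot \frac{5}{8} - 179 = \frac{95}{4} - 179 = - \frac{621}{4}$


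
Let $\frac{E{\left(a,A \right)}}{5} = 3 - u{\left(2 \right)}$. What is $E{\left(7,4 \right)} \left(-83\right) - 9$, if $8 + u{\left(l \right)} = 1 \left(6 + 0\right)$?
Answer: $-2084$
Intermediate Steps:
$u{\left(l \right)} = -2$ ($u{\left(l \right)} = -8 + 1 \left(6 + 0\right) = -8 + 1 \cdot 6 = -8 + 6 = -2$)
$E{\left(a,A \right)} = 25$ ($E{\left(a,A \right)} = 5 \left(3 - -2\right) = 5 \left(3 + 2\right) = 5 \cdot 5 = 25$)
$E{\left(7,4 \right)} \left(-83\right) - 9 = 25 \left(-83\right) - 9 = -2075 - 9 = -2084$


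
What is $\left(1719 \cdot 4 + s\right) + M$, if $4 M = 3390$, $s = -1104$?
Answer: $\frac{13239}{2} \approx 6619.5$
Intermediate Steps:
$M = \frac{1695}{2}$ ($M = \frac{1}{4} \cdot 3390 = \frac{1695}{2} \approx 847.5$)
$\left(1719 \cdot 4 + s\right) + M = \left(1719 \cdot 4 - 1104\right) + \frac{1695}{2} = \left(6876 - 1104\right) + \frac{1695}{2} = 5772 + \frac{1695}{2} = \frac{13239}{2}$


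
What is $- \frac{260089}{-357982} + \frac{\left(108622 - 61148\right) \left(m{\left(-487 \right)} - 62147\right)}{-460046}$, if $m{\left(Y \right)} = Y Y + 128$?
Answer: $- \frac{1488263064808053}{82344093586} \approx -18074.0$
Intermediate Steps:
$m{\left(Y \right)} = 128 + Y^{2}$ ($m{\left(Y \right)} = Y^{2} + 128 = 128 + Y^{2}$)
$- \frac{260089}{-357982} + \frac{\left(108622 - 61148\right) \left(m{\left(-487 \right)} - 62147\right)}{-460046} = - \frac{260089}{-357982} + \frac{\left(108622 - 61148\right) \left(\left(128 + \left(-487\right)^{2}\right) - 62147\right)}{-460046} = \left(-260089\right) \left(- \frac{1}{357982}\right) + 47474 \left(\left(128 + 237169\right) - 62147\right) \left(- \frac{1}{460046}\right) = \frac{260089}{357982} + 47474 \left(237297 - 62147\right) \left(- \frac{1}{460046}\right) = \frac{260089}{357982} + 47474 \cdot 175150 \left(- \frac{1}{460046}\right) = \frac{260089}{357982} + 8315071100 \left(- \frac{1}{460046}\right) = \frac{260089}{357982} - \frac{4157535550}{230023} = - \frac{1488263064808053}{82344093586}$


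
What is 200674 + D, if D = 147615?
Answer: 348289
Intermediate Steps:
200674 + D = 200674 + 147615 = 348289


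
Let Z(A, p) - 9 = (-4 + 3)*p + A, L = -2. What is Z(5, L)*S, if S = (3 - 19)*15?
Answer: -3840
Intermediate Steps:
Z(A, p) = 9 + A - p (Z(A, p) = 9 + ((-4 + 3)*p + A) = 9 + (-p + A) = 9 + (A - p) = 9 + A - p)
S = -240 (S = -16*15 = -240)
Z(5, L)*S = (9 + 5 - 1*(-2))*(-240) = (9 + 5 + 2)*(-240) = 16*(-240) = -3840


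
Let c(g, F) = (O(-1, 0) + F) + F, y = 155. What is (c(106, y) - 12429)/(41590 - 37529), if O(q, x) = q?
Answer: -12120/4061 ≈ -2.9845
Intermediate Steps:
c(g, F) = -1 + 2*F (c(g, F) = (-1 + F) + F = -1 + 2*F)
(c(106, y) - 12429)/(41590 - 37529) = ((-1 + 2*155) - 12429)/(41590 - 37529) = ((-1 + 310) - 12429)/4061 = (309 - 12429)*(1/4061) = -12120*1/4061 = -12120/4061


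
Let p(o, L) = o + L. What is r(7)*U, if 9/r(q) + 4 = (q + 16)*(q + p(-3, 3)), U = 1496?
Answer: 13464/157 ≈ 85.758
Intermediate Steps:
p(o, L) = L + o
r(q) = 9/(-4 + q*(16 + q)) (r(q) = 9/(-4 + (q + 16)*(q + (3 - 3))) = 9/(-4 + (16 + q)*(q + 0)) = 9/(-4 + (16 + q)*q) = 9/(-4 + q*(16 + q)))
r(7)*U = (9/(-4 + 7² + 16*7))*1496 = (9/(-4 + 49 + 112))*1496 = (9/157)*1496 = 13464/157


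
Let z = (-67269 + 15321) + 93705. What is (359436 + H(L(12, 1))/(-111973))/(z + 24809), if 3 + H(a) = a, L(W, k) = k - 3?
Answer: 40247127233/7453594718 ≈ 5.3997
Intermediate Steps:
L(W, k) = -3 + k
H(a) = -3 + a
z = 41757 (z = -51948 + 93705 = 41757)
(359436 + H(L(12, 1))/(-111973))/(z + 24809) = (359436 + (-3 + (-3 + 1))/(-111973))/(41757 + 24809) = (359436 + (-3 - 2)*(-1/111973))/66566 = (359436 - 5*(-1/111973))*(1/66566) = (359436 + 5/111973)*(1/66566) = (40247127233/111973)*(1/66566) = 40247127233/7453594718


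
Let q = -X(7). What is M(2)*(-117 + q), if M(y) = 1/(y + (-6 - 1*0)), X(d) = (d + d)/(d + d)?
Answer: 59/2 ≈ 29.500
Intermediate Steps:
X(d) = 1 (X(d) = (2*d)/((2*d)) = (2*d)*(1/(2*d)) = 1)
q = -1 (q = -1*1 = -1)
M(y) = 1/(-6 + y) (M(y) = 1/(y + (-6 + 0)) = 1/(y - 6) = 1/(-6 + y))
M(2)*(-117 + q) = (-117 - 1)/(-6 + 2) = -118/(-4) = -¼*(-118) = 59/2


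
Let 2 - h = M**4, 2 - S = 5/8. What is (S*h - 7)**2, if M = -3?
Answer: 855625/64 ≈ 13369.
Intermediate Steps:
S = 11/8 (S = 2 - 5/8 = 11/8 ≈ 1.3750)
h = -79 (h = 2 - 1*(-3)**4 = 2 - 1*81 = 2 - 81 = -79)
(S*h - 7)**2 = ((11/8)*(-79) - 7)**2 = (-869/8 - 7)**2 = (-925/8)**2 = 855625/64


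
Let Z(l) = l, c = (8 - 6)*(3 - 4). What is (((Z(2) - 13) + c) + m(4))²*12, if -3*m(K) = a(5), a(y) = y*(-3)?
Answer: 768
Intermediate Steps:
c = -2 (c = 2*(-1) = -2)
a(y) = -3*y
m(K) = 5 (m(K) = -(-1)*5 = -⅓*(-15) = 5)
(((Z(2) - 13) + c) + m(4))²*12 = (((2 - 13) - 2) + 5)²*12 = ((-11 - 2) + 5)²*12 = (-13 + 5)²*12 = (-8)²*12 = 64*12 = 768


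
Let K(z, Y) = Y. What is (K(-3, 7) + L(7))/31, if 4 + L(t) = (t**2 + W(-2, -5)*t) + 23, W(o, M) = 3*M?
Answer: -30/31 ≈ -0.96774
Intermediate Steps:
L(t) = 19 + t**2 - 15*t (L(t) = -4 + ((t**2 + (3*(-5))*t) + 23) = -4 + ((t**2 - 15*t) + 23) = -4 + (23 + t**2 - 15*t) = 19 + t**2 - 15*t)
(K(-3, 7) + L(7))/31 = (7 + (19 + 7**2 - 15*7))/31 = (7 + (19 + 49 - 105))/31 = (7 - 37)/31 = (1/31)*(-30) = -30/31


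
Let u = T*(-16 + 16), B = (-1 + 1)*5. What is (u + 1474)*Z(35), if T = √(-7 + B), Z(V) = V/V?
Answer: 1474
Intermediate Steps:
B = 0 (B = 0*5 = 0)
Z(V) = 1
T = I*√7 (T = √(-7 + 0) = √(-7) = I*√7 ≈ 2.6458*I)
u = 0 (u = (I*√7)*(-16 + 16) = (I*√7)*0 = 0)
(u + 1474)*Z(35) = (0 + 1474)*1 = 1474*1 = 1474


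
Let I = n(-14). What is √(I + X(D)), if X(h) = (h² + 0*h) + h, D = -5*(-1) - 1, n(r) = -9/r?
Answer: 17*√14/14 ≈ 4.5434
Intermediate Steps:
D = 4 (D = 5 - 1 = 4)
I = 9/14 (I = -9/(-14) = -9*(-1/14) = 9/14 ≈ 0.64286)
X(h) = h + h² (X(h) = (h² + 0) + h = h² + h = h + h²)
√(I + X(D)) = √(9/14 + 4*(1 + 4)) = √(9/14 + 4*5) = √(9/14 + 20) = √(289/14) = 17*√14/14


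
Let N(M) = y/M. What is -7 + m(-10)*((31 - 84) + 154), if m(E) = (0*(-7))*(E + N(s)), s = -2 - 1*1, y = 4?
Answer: -7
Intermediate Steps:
s = -3 (s = -2 - 1 = -3)
N(M) = 4/M
m(E) = 0 (m(E) = (0*(-7))*(E + 4/(-3)) = 0*(E + 4*(-1/3)) = 0*(E - 4/3) = 0*(-4/3 + E) = 0)
-7 + m(-10)*((31 - 84) + 154) = -7 + 0*((31 - 84) + 154) = -7 + 0*(-53 + 154) = -7 + 0*101 = -7 + 0 = -7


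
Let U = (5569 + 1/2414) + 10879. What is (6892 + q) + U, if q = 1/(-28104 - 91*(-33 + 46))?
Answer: 1650110438993/70698818 ≈ 23340.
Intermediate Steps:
q = -1/29287 (q = 1/(-28104 - 91*13) = 1/(-28104 - 1183) = 1/(-29287) = -1/29287 ≈ -3.4145e-5)
U = 39705473/2414 (U = (5569 + 1/2414) + 10879 = 13443567/2414 + 10879 = 39705473/2414 ≈ 16448.)
(6892 + q) + U = (6892 - 1/29287) + 39705473/2414 = 201846003/29287 + 39705473/2414 = 1650110438993/70698818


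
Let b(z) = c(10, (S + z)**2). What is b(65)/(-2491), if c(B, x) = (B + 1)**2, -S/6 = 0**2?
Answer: -121/2491 ≈ -0.048575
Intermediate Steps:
S = 0 (S = -6*0**2 = -6*0 = 0)
c(B, x) = (1 + B)**2
b(z) = 121 (b(z) = (1 + 10)**2 = 11**2 = 121)
b(65)/(-2491) = 121/(-2491) = 121*(-1/2491) = -121/2491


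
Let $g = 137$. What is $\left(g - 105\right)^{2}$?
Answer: $1024$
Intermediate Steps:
$\left(g - 105\right)^{2} = \left(137 - 105\right)^{2} = 32^{2} = 1024$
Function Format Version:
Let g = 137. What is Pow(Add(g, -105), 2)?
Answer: 1024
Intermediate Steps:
Pow(Add(g, -105), 2) = Pow(Add(137, -105), 2) = Pow(32, 2) = 1024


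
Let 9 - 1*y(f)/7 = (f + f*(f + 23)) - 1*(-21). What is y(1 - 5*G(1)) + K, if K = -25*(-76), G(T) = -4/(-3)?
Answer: 22889/9 ≈ 2543.2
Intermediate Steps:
G(T) = 4/3 (G(T) = -4*(-⅓) = 4/3)
y(f) = -84 - 7*f - 7*f*(23 + f) (y(f) = 63 - 7*((f + f*(f + 23)) - 1*(-21)) = 63 - 7*((f + f*(23 + f)) + 21) = 63 - 7*(21 + f + f*(23 + f)) = 63 + (-147 - 7*f - 7*f*(23 + f)) = -84 - 7*f - 7*f*(23 + f))
K = 1900
y(1 - 5*G(1)) + K = (-84 - 168*(1 - 5*4/3) - 7*(1 - 5*4/3)²) + 1900 = (-84 - 168*(1 - 20/3) - 7*(1 - 20/3)²) + 1900 = (-84 - 168*(-17/3) - 7*(-17/3)²) + 1900 = (-84 + 952 - 7*289/9) + 1900 = (-84 + 952 - 2023/9) + 1900 = 5789/9 + 1900 = 22889/9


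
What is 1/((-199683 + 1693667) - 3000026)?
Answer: -1/1506042 ≈ -6.6399e-7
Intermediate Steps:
1/((-199683 + 1693667) - 3000026) = 1/(1493984 - 3000026) = 1/(-1506042) = -1/1506042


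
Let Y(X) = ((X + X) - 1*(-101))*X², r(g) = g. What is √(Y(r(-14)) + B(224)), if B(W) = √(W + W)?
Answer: 2*√(3577 + 2*√7) ≈ 119.70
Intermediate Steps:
Y(X) = X²*(101 + 2*X) (Y(X) = (2*X + 101)*X² = (101 + 2*X)*X² = X²*(101 + 2*X))
B(W) = √2*√W (B(W) = √(2*W) = √2*√W)
√(Y(r(-14)) + B(224)) = √((-14)²*(101 + 2*(-14)) + √2*√224) = √(196*(101 - 28) + √2*(4*√14)) = √(196*73 + 8*√7) = √(14308 + 8*√7)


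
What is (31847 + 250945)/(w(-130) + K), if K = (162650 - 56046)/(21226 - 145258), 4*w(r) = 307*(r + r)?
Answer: -8768814336/618791291 ≈ -14.171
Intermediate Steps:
w(r) = 307*r/2 (w(r) = (307*(r + r))/4 = (307*(2*r))/4 = (614*r)/4 = 307*r/2)
K = -26651/31008 (K = 106604/(-124032) = 106604*(-1/124032) = -26651/31008 ≈ -0.85949)
(31847 + 250945)/(w(-130) + K) = (31847 + 250945)/((307/2)*(-130) - 26651/31008) = 282792/(-19955 - 26651/31008) = 282792/(-618791291/31008) = 282792*(-31008/618791291) = -8768814336/618791291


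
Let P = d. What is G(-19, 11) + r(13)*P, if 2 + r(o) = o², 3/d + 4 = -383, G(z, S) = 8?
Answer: 865/129 ≈ 6.7054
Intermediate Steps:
d = -1/129 (d = 3/(-4 - 383) = 3/(-387) = 3*(-1/387) = -1/129 ≈ -0.0077519)
P = -1/129 ≈ -0.0077519
r(o) = -2 + o²
G(-19, 11) + r(13)*P = 8 + (-2 + 13²)*(-1/129) = 8 + (-2 + 169)*(-1/129) = 8 + 167*(-1/129) = 8 - 167/129 = 865/129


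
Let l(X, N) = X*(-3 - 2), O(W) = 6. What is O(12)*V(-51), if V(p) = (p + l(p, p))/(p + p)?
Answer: -12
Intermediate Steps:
l(X, N) = -5*X (l(X, N) = X*(-5) = -5*X)
V(p) = -2 (V(p) = (p - 5*p)/(p + p) = (-4*p)/((2*p)) = (-4*p)*(1/(2*p)) = -2)
O(12)*V(-51) = 6*(-2) = -12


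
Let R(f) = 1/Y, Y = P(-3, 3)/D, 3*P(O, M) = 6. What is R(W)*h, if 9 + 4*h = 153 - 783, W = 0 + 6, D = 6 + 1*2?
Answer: -639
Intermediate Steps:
P(O, M) = 2 (P(O, M) = (⅓)*6 = 2)
D = 8 (D = 6 + 2 = 8)
Y = ¼ (Y = 2/8 = 2*(⅛) = ¼ ≈ 0.25000)
W = 6
R(f) = 4 (R(f) = 1/(¼) = 4)
h = -639/4 (h = -9/4 + (153 - 783)/4 = -9/4 + (¼)*(-630) = -9/4 - 315/2 = -639/4 ≈ -159.75)
R(W)*h = 4*(-639/4) = -639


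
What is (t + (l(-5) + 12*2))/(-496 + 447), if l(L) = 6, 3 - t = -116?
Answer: -149/49 ≈ -3.0408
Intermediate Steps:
t = 119 (t = 3 - 1*(-116) = 3 + 116 = 119)
(t + (l(-5) + 12*2))/(-496 + 447) = (119 + (6 + 12*2))/(-496 + 447) = (119 + (6 + 24))/(-49) = (119 + 30)*(-1/49) = 149*(-1/49) = -149/49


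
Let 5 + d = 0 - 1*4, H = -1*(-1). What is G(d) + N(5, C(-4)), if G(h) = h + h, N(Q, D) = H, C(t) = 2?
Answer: -17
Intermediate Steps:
H = 1
N(Q, D) = 1
d = -9 (d = -5 + (0 - 1*4) = -5 + (0 - 4) = -5 - 4 = -9)
G(h) = 2*h
G(d) + N(5, C(-4)) = 2*(-9) + 1 = -18 + 1 = -17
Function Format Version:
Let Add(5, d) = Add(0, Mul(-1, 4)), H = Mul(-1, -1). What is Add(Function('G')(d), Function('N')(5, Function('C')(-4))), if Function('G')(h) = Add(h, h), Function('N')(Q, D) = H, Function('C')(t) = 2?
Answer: -17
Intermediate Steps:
H = 1
Function('N')(Q, D) = 1
d = -9 (d = Add(-5, Add(0, Mul(-1, 4))) = Add(-5, Add(0, -4)) = Add(-5, -4) = -9)
Function('G')(h) = Mul(2, h)
Add(Function('G')(d), Function('N')(5, Function('C')(-4))) = Add(Mul(2, -9), 1) = Add(-18, 1) = -17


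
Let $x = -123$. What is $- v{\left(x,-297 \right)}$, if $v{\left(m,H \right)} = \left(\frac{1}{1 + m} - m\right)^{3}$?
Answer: $- \frac{3378376125125}{1815848} \approx -1.8605 \cdot 10^{6}$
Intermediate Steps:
$- v{\left(x,-297 \right)} = - \frac{\left(-1\right) \left(-1 - 123 + \left(-123\right)^{2}\right)^{3}}{\left(1 - 123\right)^{3}} = - \frac{\left(-1\right) \left(-1 - 123 + 15129\right)^{3}}{-1815848} = - \frac{\left(-1\right) \left(-1\right) 15005^{3}}{1815848} = - \frac{\left(-1\right) \left(-1\right) 3378376125125}{1815848} = \left(-1\right) \frac{3378376125125}{1815848} = - \frac{3378376125125}{1815848}$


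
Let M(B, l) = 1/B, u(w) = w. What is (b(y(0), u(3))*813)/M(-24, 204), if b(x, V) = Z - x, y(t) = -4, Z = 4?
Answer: -156096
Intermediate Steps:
b(x, V) = 4 - x
(b(y(0), u(3))*813)/M(-24, 204) = ((4 - 1*(-4))*813)/(1/(-24)) = ((4 + 4)*813)/(-1/24) = (8*813)*(-24) = 6504*(-24) = -156096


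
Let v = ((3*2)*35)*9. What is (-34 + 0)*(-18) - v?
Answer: -1278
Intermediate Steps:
v = 1890 (v = (6*35)*9 = 210*9 = 1890)
(-34 + 0)*(-18) - v = (-34 + 0)*(-18) - 1*1890 = -34*(-18) - 1890 = 612 - 1890 = -1278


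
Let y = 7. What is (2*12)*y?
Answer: 168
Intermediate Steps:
(2*12)*y = (2*12)*7 = 24*7 = 168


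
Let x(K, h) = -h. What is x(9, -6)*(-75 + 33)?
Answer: -252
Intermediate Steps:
x(9, -6)*(-75 + 33) = (-1*(-6))*(-75 + 33) = 6*(-42) = -252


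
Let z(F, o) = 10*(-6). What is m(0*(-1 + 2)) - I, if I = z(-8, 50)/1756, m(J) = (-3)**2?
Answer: 3966/439 ≈ 9.0342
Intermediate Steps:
m(J) = 9
z(F, o) = -60
I = -15/439 (I = -60/1756 = -60*1/1756 = -15/439 ≈ -0.034169)
m(0*(-1 + 2)) - I = 9 - 1*(-15/439) = 9 + 15/439 = 3966/439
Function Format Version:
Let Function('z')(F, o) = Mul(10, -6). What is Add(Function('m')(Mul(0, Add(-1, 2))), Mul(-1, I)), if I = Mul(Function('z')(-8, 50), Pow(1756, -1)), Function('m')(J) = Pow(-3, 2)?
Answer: Rational(3966, 439) ≈ 9.0342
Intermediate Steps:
Function('m')(J) = 9
Function('z')(F, o) = -60
I = Rational(-15, 439) (I = Mul(-60, Pow(1756, -1)) = Mul(-60, Rational(1, 1756)) = Rational(-15, 439) ≈ -0.034169)
Add(Function('m')(Mul(0, Add(-1, 2))), Mul(-1, I)) = Add(9, Mul(-1, Rational(-15, 439))) = Add(9, Rational(15, 439)) = Rational(3966, 439)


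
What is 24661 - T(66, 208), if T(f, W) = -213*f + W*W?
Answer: -4545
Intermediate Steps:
T(f, W) = W² - 213*f (T(f, W) = -213*f + W² = W² - 213*f)
24661 - T(66, 208) = 24661 - (208² - 213*66) = 24661 - (43264 - 14058) = 24661 - 1*29206 = 24661 - 29206 = -4545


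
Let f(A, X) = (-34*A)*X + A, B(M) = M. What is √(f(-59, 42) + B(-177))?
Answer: 4*√5251 ≈ 289.85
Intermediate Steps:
f(A, X) = A - 34*A*X (f(A, X) = -34*A*X + A = A - 34*A*X)
√(f(-59, 42) + B(-177)) = √(-59*(1 - 34*42) - 177) = √(-59*(1 - 1428) - 177) = √(-59*(-1427) - 177) = √(84193 - 177) = √84016 = 4*√5251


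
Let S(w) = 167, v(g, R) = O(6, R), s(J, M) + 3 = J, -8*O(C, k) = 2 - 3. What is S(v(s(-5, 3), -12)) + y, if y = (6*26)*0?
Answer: 167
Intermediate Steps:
O(C, k) = ⅛ (O(C, k) = -(2 - 3)/8 = -⅛*(-1) = ⅛)
s(J, M) = -3 + J
v(g, R) = ⅛
y = 0 (y = 156*0 = 0)
S(v(s(-5, 3), -12)) + y = 167 + 0 = 167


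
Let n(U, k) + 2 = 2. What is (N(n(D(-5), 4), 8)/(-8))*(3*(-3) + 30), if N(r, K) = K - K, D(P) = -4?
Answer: 0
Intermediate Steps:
n(U, k) = 0 (n(U, k) = -2 + 2 = 0)
N(r, K) = 0
(N(n(D(-5), 4), 8)/(-8))*(3*(-3) + 30) = (0/(-8))*(3*(-3) + 30) = (0*(-⅛))*(-9 + 30) = 0*21 = 0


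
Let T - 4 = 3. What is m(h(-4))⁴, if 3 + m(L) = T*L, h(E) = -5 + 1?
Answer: 923521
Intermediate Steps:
T = 7 (T = 4 + 3 = 7)
h(E) = -4
m(L) = -3 + 7*L
m(h(-4))⁴ = (-3 + 7*(-4))⁴ = (-3 - 28)⁴ = (-31)⁴ = 923521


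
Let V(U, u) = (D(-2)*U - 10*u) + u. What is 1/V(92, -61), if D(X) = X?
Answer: 1/365 ≈ 0.0027397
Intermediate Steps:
V(U, u) = -9*u - 2*U (V(U, u) = (-2*U - 10*u) + u = (-10*u - 2*U) + u = -9*u - 2*U)
1/V(92, -61) = 1/(-9*(-61) - 2*92) = 1/(549 - 184) = 1/365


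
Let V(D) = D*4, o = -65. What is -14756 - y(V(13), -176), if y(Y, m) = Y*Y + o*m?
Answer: -28900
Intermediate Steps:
V(D) = 4*D
y(Y, m) = Y² - 65*m (y(Y, m) = Y*Y - 65*m = Y² - 65*m)
-14756 - y(V(13), -176) = -14756 - ((4*13)² - 65*(-176)) = -14756 - (52² + 11440) = -14756 - (2704 + 11440) = -14756 - 1*14144 = -14756 - 14144 = -28900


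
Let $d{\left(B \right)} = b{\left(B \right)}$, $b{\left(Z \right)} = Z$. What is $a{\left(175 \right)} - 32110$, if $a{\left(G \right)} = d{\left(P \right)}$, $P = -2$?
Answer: $-32112$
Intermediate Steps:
$d{\left(B \right)} = B$
$a{\left(G \right)} = -2$
$a{\left(175 \right)} - 32110 = -2 - 32110 = -32112$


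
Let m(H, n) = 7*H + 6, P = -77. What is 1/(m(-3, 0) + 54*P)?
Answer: -1/4173 ≈ -0.00023964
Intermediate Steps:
m(H, n) = 6 + 7*H
1/(m(-3, 0) + 54*P) = 1/((6 + 7*(-3)) + 54*(-77)) = 1/((6 - 21) - 4158) = 1/(-15 - 4158) = 1/(-4173) = -1/4173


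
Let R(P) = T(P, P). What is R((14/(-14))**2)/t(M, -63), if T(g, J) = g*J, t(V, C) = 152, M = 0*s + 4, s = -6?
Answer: 1/152 ≈ 0.0065789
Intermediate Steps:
M = 4 (M = 0*(-6) + 4 = 0 + 4 = 4)
T(g, J) = J*g
R(P) = P**2 (R(P) = P*P = P**2)
R((14/(-14))**2)/t(M, -63) = ((14/(-14))**2)**2/152 = ((14*(-1/14))**2)**2*(1/152) = ((-1)**2)**2*(1/152) = 1**2*(1/152) = 1*(1/152) = 1/152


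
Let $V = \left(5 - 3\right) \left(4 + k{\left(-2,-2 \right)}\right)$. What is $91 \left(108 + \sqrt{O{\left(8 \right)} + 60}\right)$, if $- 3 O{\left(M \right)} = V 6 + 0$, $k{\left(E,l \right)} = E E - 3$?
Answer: $9828 + 182 \sqrt{10} \approx 10404.0$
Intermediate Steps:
$k{\left(E,l \right)} = -3 + E^{2}$ ($k{\left(E,l \right)} = E^{2} - 3 = -3 + E^{2}$)
$V = 10$ ($V = \left(5 - 3\right) \left(4 - \left(3 - \left(-2\right)^{2}\right)\right) = \left(5 - 3\right) \left(4 + \left(-3 + 4\right)\right) = 2 \left(4 + 1\right) = 2 \cdot 5 = 10$)
$O{\left(M \right)} = -20$ ($O{\left(M \right)} = - \frac{10 \cdot 6 + 0}{3} = - \frac{60 + 0}{3} = \left(- \frac{1}{3}\right) 60 = -20$)
$91 \left(108 + \sqrt{O{\left(8 \right)} + 60}\right) = 91 \left(108 + \sqrt{-20 + 60}\right) = 91 \left(108 + \sqrt{40}\right) = 91 \left(108 + 2 \sqrt{10}\right) = 9828 + 182 \sqrt{10}$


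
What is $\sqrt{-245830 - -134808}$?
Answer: $i \sqrt{111022} \approx 333.2 i$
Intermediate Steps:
$\sqrt{-245830 - -134808} = \sqrt{-245830 + 134808} = \sqrt{-111022} = i \sqrt{111022}$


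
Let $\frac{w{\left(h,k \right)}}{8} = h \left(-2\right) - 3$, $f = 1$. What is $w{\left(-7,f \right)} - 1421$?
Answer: $-1333$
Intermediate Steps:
$w{\left(h,k \right)} = -24 - 16 h$ ($w{\left(h,k \right)} = 8 \left(h \left(-2\right) - 3\right) = 8 \left(- 2 h - 3\right) = 8 \left(-3 - 2 h\right) = -24 - 16 h$)
$w{\left(-7,f \right)} - 1421 = \left(-24 - -112\right) - 1421 = \left(-24 + 112\right) - 1421 = 88 - 1421 = -1333$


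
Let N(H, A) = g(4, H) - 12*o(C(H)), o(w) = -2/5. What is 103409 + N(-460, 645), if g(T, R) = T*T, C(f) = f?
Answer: 517149/5 ≈ 1.0343e+5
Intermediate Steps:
g(T, R) = T²
o(w) = -⅖ (o(w) = -2*⅕ = -⅖)
N(H, A) = 104/5 (N(H, A) = 4² - 12*(-⅖) = 16 + 24/5 = 104/5)
103409 + N(-460, 645) = 103409 + 104/5 = 517149/5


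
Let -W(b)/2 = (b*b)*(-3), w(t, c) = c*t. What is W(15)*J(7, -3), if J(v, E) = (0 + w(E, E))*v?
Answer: 85050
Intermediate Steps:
J(v, E) = v*E**2 (J(v, E) = (0 + E*E)*v = (0 + E**2)*v = E**2*v = v*E**2)
W(b) = 6*b**2 (W(b) = -2*b*b*(-3) = -2*b**2*(-3) = -(-6)*b**2 = 6*b**2)
W(15)*J(7, -3) = (6*15**2)*(7*(-3)**2) = (6*225)*(7*9) = 1350*63 = 85050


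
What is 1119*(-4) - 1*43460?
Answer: -47936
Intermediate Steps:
1119*(-4) - 1*43460 = -4476 - 43460 = -47936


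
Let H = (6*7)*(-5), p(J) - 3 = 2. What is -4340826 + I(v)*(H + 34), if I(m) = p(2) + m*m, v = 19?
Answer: -4405242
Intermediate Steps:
p(J) = 5 (p(J) = 3 + 2 = 5)
H = -210 (H = 42*(-5) = -210)
I(m) = 5 + m**2 (I(m) = 5 + m*m = 5 + m**2)
-4340826 + I(v)*(H + 34) = -4340826 + (5 + 19**2)*(-210 + 34) = -4340826 + (5 + 361)*(-176) = -4340826 + 366*(-176) = -4340826 - 64416 = -4405242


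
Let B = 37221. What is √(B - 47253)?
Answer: 4*I*√627 ≈ 100.16*I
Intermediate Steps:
√(B - 47253) = √(37221 - 47253) = √(-10032) = 4*I*√627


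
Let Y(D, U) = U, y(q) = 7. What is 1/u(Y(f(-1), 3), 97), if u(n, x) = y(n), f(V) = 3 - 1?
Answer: 1/7 ≈ 0.14286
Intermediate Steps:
f(V) = 2
u(n, x) = 7
1/u(Y(f(-1), 3), 97) = 1/7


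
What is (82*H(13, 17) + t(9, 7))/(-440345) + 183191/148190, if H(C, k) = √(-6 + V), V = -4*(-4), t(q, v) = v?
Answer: 16133240713/13050945110 - 82*√10/440345 ≈ 1.2356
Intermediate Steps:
V = 16
H(C, k) = √10 (H(C, k) = √(-6 + 16) = √10)
(82*H(13, 17) + t(9, 7))/(-440345) + 183191/148190 = (82*√10 + 7)/(-440345) + 183191/148190 = (7 + 82*√10)*(-1/440345) + 183191*(1/148190) = (-7/440345 - 82*√10/440345) + 183191/148190 = 16133240713/13050945110 - 82*√10/440345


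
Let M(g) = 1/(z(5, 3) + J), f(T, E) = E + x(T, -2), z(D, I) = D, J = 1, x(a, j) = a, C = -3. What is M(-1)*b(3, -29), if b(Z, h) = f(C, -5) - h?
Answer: 7/2 ≈ 3.5000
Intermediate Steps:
f(T, E) = E + T
M(g) = 1/6 (M(g) = 1/(5 + 1) = 1/6)
b(Z, h) = -8 - h (b(Z, h) = (-5 - 3) - h = -8 - h)
M(-1)*b(3, -29) = (-8 - 1*(-29))/6 = (-8 + 29)/6 = (1/6)*21 = 7/2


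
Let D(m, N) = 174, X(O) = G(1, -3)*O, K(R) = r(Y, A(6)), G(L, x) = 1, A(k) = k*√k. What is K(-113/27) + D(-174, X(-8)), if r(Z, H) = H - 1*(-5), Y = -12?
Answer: 179 + 6*√6 ≈ 193.70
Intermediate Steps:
A(k) = k^(3/2)
r(Z, H) = 5 + H (r(Z, H) = H + 5 = 5 + H)
K(R) = 5 + 6*√6 (K(R) = 5 + 6^(3/2) = 5 + 6*√6)
X(O) = O (X(O) = 1*O = O)
K(-113/27) + D(-174, X(-8)) = (5 + 6*√6) + 174 = 179 + 6*√6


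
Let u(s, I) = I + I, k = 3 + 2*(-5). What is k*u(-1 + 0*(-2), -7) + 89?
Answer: 187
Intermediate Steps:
k = -7 (k = 3 - 10 = -7)
u(s, I) = 2*I
k*u(-1 + 0*(-2), -7) + 89 = -14*(-7) + 89 = -7*(-14) + 89 = 98 + 89 = 187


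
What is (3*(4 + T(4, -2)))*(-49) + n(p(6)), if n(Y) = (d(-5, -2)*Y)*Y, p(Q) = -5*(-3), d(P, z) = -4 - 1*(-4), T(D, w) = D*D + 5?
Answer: -3675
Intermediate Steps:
T(D, w) = 5 + D² (T(D, w) = D² + 5 = 5 + D²)
d(P, z) = 0 (d(P, z) = -4 + 4 = 0)
p(Q) = 15
n(Y) = 0 (n(Y) = (0*Y)*Y = 0*Y = 0)
(3*(4 + T(4, -2)))*(-49) + n(p(6)) = (3*(4 + (5 + 4²)))*(-49) + 0 = (3*(4 + (5 + 16)))*(-49) + 0 = (3*(4 + 21))*(-49) + 0 = (3*25)*(-49) + 0 = 75*(-49) + 0 = -3675 + 0 = -3675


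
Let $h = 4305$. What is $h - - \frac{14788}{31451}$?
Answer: $\frac{135411343}{31451} \approx 4305.5$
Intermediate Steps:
$h - - \frac{14788}{31451} = 4305 - - \frac{14788}{31451} = 4305 + \frac{14788}{31451} = \frac{135411343}{31451}$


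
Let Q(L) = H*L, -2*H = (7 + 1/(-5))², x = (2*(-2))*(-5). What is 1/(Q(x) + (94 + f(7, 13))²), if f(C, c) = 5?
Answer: 5/46693 ≈ 0.00010708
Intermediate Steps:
x = 20 (x = -4*(-5) = 20)
H = -578/25 (H = -(7 + 1/(-5))²/2 = -(7 - ⅕)²/2 = -(34/5)²/2 = -½*1156/25 = -578/25 ≈ -23.120)
Q(L) = -578*L/25
1/(Q(x) + (94 + f(7, 13))²) = 1/(-578/25*20 + (94 + 5)²) = 1/(-2312/5 + 99²) = 1/(-2312/5 + 9801) = 1/(46693/5) = 5/46693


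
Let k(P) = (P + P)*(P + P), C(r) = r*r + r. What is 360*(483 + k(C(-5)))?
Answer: 749880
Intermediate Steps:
C(r) = r + r**2 (C(r) = r**2 + r = r + r**2)
k(P) = 4*P**2 (k(P) = (2*P)*(2*P) = 4*P**2)
360*(483 + k(C(-5))) = 360*(483 + 4*(-5*(1 - 5))**2) = 360*(483 + 4*(-5*(-4))**2) = 360*(483 + 4*20**2) = 360*(483 + 4*400) = 360*(483 + 1600) = 360*2083 = 749880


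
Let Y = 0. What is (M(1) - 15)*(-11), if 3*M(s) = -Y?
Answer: 165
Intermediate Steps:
M(s) = 0 (M(s) = (-1*0)/3 = (⅓)*0 = 0)
(M(1) - 15)*(-11) = (0 - 15)*(-11) = -15*(-11) = 165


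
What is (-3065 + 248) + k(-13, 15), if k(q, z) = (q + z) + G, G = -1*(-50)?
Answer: -2765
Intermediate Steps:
G = 50
k(q, z) = 50 + q + z (k(q, z) = (q + z) + 50 = 50 + q + z)
(-3065 + 248) + k(-13, 15) = (-3065 + 248) + (50 - 13 + 15) = -2817 + 52 = -2765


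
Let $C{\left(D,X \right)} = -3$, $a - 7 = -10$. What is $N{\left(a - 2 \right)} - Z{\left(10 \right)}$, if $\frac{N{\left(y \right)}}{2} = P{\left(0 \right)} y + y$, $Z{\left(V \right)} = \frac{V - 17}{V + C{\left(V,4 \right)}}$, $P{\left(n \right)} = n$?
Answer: $-9$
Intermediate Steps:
$a = -3$ ($a = 7 - 10 = -3$)
$Z{\left(V \right)} = \frac{-17 + V}{-3 + V}$ ($Z{\left(V \right)} = \frac{V - 17}{V - 3} = \frac{-17 + V}{-3 + V}$)
$N{\left(y \right)} = 2 y$ ($N{\left(y \right)} = 2 \left(0 y + y\right) = 2 \left(0 + y\right) = 2 y$)
$N{\left(a - 2 \right)} - Z{\left(10 \right)} = 2 \left(-3 - 2\right) - \frac{-17 + 10}{-3 + 10} = 2 \left(-5\right) - \frac{1}{7} \left(-7\right) = -10 - \frac{1}{7} \left(-7\right) = -10 - -1 = -10 + 1 = -9$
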